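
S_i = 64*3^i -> [64, 192, 576, 1728, 5184]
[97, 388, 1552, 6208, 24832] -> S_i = 97*4^i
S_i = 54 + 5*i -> [54, 59, 64, 69, 74]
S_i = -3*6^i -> [-3, -18, -108, -648, -3888]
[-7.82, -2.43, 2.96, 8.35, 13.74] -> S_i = -7.82 + 5.39*i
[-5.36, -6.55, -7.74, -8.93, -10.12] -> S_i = -5.36 + -1.19*i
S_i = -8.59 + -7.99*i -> [-8.59, -16.58, -24.57, -32.56, -40.55]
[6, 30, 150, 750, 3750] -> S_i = 6*5^i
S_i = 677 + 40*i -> [677, 717, 757, 797, 837]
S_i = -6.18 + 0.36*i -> [-6.18, -5.82, -5.46, -5.1, -4.74]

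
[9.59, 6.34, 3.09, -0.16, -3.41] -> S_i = 9.59 + -3.25*i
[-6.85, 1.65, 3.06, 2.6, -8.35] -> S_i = Random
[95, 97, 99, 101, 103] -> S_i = 95 + 2*i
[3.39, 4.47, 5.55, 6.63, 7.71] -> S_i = 3.39 + 1.08*i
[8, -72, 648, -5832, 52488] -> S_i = 8*-9^i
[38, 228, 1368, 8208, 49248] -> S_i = 38*6^i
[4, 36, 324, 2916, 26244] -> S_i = 4*9^i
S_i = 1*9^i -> [1, 9, 81, 729, 6561]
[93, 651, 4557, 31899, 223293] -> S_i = 93*7^i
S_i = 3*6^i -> [3, 18, 108, 648, 3888]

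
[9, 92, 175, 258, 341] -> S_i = 9 + 83*i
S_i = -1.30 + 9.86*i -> [-1.3, 8.56, 18.42, 28.28, 38.14]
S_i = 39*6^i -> [39, 234, 1404, 8424, 50544]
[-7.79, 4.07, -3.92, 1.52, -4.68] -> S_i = Random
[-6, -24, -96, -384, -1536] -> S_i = -6*4^i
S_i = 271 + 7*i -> [271, 278, 285, 292, 299]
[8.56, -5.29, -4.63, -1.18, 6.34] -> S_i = Random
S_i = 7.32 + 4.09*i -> [7.32, 11.41, 15.5, 19.59, 23.68]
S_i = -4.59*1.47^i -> [-4.59, -6.75, -9.92, -14.58, -21.43]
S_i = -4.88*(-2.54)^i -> [-4.88, 12.4, -31.48, 79.97, -203.12]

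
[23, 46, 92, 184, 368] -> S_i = 23*2^i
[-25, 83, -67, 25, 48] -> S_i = Random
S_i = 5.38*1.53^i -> [5.38, 8.23, 12.59, 19.27, 29.48]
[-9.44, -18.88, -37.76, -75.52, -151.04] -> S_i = -9.44*2.00^i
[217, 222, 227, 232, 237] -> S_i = 217 + 5*i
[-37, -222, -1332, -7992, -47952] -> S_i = -37*6^i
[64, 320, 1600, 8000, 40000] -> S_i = 64*5^i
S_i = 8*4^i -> [8, 32, 128, 512, 2048]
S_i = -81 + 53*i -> [-81, -28, 25, 78, 131]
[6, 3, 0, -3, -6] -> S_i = 6 + -3*i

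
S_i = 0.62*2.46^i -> [0.62, 1.53, 3.75, 9.23, 22.71]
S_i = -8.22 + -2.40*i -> [-8.22, -10.62, -13.02, -15.42, -17.82]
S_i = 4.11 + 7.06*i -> [4.11, 11.17, 18.23, 25.29, 32.35]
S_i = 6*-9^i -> [6, -54, 486, -4374, 39366]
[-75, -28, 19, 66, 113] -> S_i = -75 + 47*i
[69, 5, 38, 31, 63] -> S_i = Random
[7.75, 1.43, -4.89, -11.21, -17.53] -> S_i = 7.75 + -6.32*i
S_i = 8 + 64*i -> [8, 72, 136, 200, 264]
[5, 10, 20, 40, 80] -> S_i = 5*2^i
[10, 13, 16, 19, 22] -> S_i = 10 + 3*i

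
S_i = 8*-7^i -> [8, -56, 392, -2744, 19208]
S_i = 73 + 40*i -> [73, 113, 153, 193, 233]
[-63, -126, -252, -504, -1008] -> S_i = -63*2^i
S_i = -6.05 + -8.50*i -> [-6.05, -14.55, -23.05, -31.55, -40.05]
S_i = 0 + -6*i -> [0, -6, -12, -18, -24]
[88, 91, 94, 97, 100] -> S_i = 88 + 3*i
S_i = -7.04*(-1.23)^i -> [-7.04, 8.66, -10.65, 13.1, -16.11]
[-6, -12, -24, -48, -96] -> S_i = -6*2^i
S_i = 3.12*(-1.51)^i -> [3.12, -4.71, 7.11, -10.74, 16.22]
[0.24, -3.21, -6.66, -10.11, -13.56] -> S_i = 0.24 + -3.45*i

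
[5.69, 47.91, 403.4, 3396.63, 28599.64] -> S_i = 5.69*8.42^i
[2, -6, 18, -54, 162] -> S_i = 2*-3^i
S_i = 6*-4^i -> [6, -24, 96, -384, 1536]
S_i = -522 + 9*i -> [-522, -513, -504, -495, -486]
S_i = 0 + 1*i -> [0, 1, 2, 3, 4]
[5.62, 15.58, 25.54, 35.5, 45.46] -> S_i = 5.62 + 9.96*i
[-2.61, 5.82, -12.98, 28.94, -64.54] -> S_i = -2.61*(-2.23)^i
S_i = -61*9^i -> [-61, -549, -4941, -44469, -400221]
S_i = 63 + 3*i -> [63, 66, 69, 72, 75]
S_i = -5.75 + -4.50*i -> [-5.75, -10.25, -14.75, -19.25, -23.75]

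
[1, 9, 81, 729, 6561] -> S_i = 1*9^i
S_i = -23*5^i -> [-23, -115, -575, -2875, -14375]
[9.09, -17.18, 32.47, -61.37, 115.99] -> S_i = 9.09*(-1.89)^i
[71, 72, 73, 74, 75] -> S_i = 71 + 1*i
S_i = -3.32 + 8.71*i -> [-3.32, 5.39, 14.1, 22.81, 31.52]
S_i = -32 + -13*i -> [-32, -45, -58, -71, -84]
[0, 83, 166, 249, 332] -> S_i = 0 + 83*i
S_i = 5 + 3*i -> [5, 8, 11, 14, 17]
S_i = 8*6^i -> [8, 48, 288, 1728, 10368]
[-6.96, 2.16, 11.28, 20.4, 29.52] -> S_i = -6.96 + 9.12*i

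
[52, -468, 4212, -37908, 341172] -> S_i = 52*-9^i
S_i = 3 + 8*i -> [3, 11, 19, 27, 35]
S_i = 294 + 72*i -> [294, 366, 438, 510, 582]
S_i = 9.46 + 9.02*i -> [9.46, 18.48, 27.5, 36.52, 45.54]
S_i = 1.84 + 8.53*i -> [1.84, 10.37, 18.9, 27.43, 35.96]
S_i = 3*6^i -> [3, 18, 108, 648, 3888]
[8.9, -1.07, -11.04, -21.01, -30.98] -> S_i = 8.90 + -9.97*i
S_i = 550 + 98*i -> [550, 648, 746, 844, 942]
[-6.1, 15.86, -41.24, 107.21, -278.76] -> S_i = -6.10*(-2.60)^i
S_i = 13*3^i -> [13, 39, 117, 351, 1053]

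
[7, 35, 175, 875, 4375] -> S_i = 7*5^i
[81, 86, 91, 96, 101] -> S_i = 81 + 5*i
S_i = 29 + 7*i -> [29, 36, 43, 50, 57]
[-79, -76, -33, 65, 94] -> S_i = Random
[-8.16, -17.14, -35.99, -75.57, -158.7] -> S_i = -8.16*2.10^i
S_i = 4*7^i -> [4, 28, 196, 1372, 9604]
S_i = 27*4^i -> [27, 108, 432, 1728, 6912]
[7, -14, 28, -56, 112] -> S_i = 7*-2^i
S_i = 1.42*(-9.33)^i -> [1.42, -13.25, 123.61, -1153.28, 10760.07]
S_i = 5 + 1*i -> [5, 6, 7, 8, 9]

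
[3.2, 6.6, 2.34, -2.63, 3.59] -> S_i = Random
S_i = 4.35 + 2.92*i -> [4.35, 7.27, 10.19, 13.11, 16.03]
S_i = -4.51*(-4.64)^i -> [-4.51, 20.93, -97.1, 450.54, -2090.49]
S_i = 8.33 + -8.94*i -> [8.33, -0.61, -9.55, -18.49, -27.43]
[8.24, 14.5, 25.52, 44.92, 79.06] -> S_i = 8.24*1.76^i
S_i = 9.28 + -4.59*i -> [9.28, 4.69, 0.1, -4.49, -9.08]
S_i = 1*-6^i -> [1, -6, 36, -216, 1296]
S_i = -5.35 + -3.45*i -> [-5.35, -8.8, -12.25, -15.7, -19.15]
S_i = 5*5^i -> [5, 25, 125, 625, 3125]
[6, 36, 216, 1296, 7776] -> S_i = 6*6^i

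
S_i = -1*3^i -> [-1, -3, -9, -27, -81]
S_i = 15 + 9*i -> [15, 24, 33, 42, 51]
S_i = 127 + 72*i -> [127, 199, 271, 343, 415]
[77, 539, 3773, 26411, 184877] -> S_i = 77*7^i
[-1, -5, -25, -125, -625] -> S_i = -1*5^i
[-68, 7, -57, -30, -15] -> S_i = Random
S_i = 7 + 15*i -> [7, 22, 37, 52, 67]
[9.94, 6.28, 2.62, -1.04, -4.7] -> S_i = 9.94 + -3.66*i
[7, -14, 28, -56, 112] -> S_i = 7*-2^i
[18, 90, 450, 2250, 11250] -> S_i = 18*5^i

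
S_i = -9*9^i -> [-9, -81, -729, -6561, -59049]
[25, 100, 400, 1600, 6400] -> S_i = 25*4^i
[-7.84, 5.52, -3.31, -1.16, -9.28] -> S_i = Random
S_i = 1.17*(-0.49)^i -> [1.17, -0.57, 0.28, -0.14, 0.07]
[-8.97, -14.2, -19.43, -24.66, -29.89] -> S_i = -8.97 + -5.23*i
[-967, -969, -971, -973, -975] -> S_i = -967 + -2*i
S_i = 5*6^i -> [5, 30, 180, 1080, 6480]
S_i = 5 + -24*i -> [5, -19, -43, -67, -91]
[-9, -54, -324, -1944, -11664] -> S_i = -9*6^i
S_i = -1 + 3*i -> [-1, 2, 5, 8, 11]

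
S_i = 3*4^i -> [3, 12, 48, 192, 768]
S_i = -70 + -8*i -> [-70, -78, -86, -94, -102]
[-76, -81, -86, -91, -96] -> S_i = -76 + -5*i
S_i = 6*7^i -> [6, 42, 294, 2058, 14406]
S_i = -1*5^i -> [-1, -5, -25, -125, -625]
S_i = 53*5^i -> [53, 265, 1325, 6625, 33125]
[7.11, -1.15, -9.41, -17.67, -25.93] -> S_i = 7.11 + -8.26*i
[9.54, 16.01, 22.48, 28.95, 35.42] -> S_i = 9.54 + 6.47*i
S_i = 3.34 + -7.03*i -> [3.34, -3.69, -10.72, -17.75, -24.78]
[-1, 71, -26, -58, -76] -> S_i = Random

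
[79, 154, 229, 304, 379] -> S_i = 79 + 75*i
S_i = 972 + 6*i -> [972, 978, 984, 990, 996]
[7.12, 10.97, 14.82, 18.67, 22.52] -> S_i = 7.12 + 3.85*i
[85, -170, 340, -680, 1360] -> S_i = 85*-2^i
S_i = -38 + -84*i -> [-38, -122, -206, -290, -374]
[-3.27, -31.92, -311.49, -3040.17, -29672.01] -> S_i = -3.27*9.76^i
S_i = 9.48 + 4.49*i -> [9.48, 13.97, 18.46, 22.95, 27.44]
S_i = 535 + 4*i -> [535, 539, 543, 547, 551]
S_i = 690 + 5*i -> [690, 695, 700, 705, 710]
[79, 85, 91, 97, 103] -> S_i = 79 + 6*i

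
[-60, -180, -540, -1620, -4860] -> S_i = -60*3^i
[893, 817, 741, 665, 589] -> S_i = 893 + -76*i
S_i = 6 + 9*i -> [6, 15, 24, 33, 42]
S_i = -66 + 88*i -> [-66, 22, 110, 198, 286]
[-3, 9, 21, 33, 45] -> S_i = -3 + 12*i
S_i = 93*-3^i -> [93, -279, 837, -2511, 7533]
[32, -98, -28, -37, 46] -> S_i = Random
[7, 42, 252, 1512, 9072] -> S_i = 7*6^i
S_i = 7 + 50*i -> [7, 57, 107, 157, 207]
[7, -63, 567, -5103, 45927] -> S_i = 7*-9^i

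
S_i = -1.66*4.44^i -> [-1.66, -7.37, -32.72, -145.3, -645.12]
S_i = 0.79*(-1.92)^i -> [0.79, -1.52, 2.91, -5.59, 10.74]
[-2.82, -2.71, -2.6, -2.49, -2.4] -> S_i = -2.82*0.96^i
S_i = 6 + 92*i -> [6, 98, 190, 282, 374]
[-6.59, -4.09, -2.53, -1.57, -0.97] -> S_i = -6.59*0.62^i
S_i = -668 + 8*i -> [-668, -660, -652, -644, -636]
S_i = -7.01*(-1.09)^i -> [-7.01, 7.64, -8.33, 9.08, -9.9]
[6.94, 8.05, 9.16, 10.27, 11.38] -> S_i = 6.94 + 1.11*i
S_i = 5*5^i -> [5, 25, 125, 625, 3125]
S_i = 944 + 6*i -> [944, 950, 956, 962, 968]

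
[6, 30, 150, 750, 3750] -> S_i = 6*5^i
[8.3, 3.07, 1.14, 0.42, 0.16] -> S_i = 8.30*0.37^i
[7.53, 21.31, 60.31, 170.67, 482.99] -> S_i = 7.53*2.83^i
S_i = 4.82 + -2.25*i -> [4.82, 2.57, 0.32, -1.93, -4.18]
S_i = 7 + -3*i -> [7, 4, 1, -2, -5]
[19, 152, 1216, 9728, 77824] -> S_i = 19*8^i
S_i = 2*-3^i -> [2, -6, 18, -54, 162]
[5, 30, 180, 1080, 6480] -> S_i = 5*6^i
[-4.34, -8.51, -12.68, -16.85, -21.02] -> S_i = -4.34 + -4.17*i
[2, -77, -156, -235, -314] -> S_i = 2 + -79*i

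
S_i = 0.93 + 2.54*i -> [0.93, 3.47, 6.01, 8.55, 11.09]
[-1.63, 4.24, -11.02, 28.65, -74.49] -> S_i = -1.63*(-2.60)^i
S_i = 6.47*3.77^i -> [6.47, 24.39, 91.96, 346.68, 1306.98]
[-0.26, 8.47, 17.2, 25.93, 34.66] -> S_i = -0.26 + 8.73*i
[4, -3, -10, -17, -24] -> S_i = 4 + -7*i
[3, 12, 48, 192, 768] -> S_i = 3*4^i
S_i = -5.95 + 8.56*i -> [-5.95, 2.61, 11.17, 19.73, 28.29]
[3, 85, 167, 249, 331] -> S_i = 3 + 82*i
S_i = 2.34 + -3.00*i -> [2.34, -0.66, -3.66, -6.66, -9.66]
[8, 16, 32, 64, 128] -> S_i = 8*2^i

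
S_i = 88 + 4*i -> [88, 92, 96, 100, 104]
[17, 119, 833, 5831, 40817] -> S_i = 17*7^i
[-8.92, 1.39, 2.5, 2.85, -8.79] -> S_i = Random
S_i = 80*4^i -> [80, 320, 1280, 5120, 20480]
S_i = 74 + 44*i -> [74, 118, 162, 206, 250]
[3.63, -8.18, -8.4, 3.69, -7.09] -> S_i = Random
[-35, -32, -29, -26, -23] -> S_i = -35 + 3*i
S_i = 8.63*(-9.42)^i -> [8.63, -81.29, 765.8, -7213.79, 67953.9]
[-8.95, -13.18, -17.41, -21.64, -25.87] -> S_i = -8.95 + -4.23*i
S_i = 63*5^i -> [63, 315, 1575, 7875, 39375]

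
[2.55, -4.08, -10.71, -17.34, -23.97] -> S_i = 2.55 + -6.63*i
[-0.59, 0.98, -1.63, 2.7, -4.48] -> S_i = -0.59*(-1.66)^i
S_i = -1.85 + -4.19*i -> [-1.85, -6.04, -10.23, -14.42, -18.61]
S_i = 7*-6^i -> [7, -42, 252, -1512, 9072]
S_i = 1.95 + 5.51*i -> [1.95, 7.46, 12.97, 18.48, 23.99]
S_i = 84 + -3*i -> [84, 81, 78, 75, 72]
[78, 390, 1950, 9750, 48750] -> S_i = 78*5^i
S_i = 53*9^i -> [53, 477, 4293, 38637, 347733]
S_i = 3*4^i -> [3, 12, 48, 192, 768]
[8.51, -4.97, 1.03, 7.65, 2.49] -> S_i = Random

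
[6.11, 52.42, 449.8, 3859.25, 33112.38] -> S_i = 6.11*8.58^i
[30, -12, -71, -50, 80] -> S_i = Random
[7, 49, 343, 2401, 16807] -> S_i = 7*7^i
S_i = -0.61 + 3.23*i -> [-0.61, 2.62, 5.85, 9.08, 12.31]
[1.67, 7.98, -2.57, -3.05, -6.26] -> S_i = Random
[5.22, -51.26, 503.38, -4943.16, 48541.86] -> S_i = 5.22*(-9.82)^i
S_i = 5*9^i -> [5, 45, 405, 3645, 32805]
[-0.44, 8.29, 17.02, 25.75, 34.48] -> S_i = -0.44 + 8.73*i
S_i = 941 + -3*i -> [941, 938, 935, 932, 929]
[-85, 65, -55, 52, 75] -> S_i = Random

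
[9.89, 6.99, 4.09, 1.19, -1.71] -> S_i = 9.89 + -2.90*i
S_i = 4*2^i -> [4, 8, 16, 32, 64]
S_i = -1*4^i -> [-1, -4, -16, -64, -256]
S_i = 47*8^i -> [47, 376, 3008, 24064, 192512]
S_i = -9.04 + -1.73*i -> [-9.04, -10.77, -12.5, -14.23, -15.96]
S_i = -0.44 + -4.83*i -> [-0.44, -5.27, -10.1, -14.93, -19.76]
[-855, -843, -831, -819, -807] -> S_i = -855 + 12*i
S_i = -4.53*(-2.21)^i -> [-4.53, 10.01, -22.12, 48.9, -108.06]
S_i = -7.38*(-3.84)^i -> [-7.38, 28.34, -108.82, 417.88, -1604.65]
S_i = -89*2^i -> [-89, -178, -356, -712, -1424]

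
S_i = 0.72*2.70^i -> [0.72, 1.94, 5.25, 14.17, 38.26]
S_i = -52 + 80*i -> [-52, 28, 108, 188, 268]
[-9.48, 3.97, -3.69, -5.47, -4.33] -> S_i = Random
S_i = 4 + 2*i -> [4, 6, 8, 10, 12]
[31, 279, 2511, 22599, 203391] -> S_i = 31*9^i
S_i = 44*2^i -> [44, 88, 176, 352, 704]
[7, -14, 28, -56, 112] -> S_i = 7*-2^i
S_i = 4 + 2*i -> [4, 6, 8, 10, 12]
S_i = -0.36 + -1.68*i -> [-0.36, -2.04, -3.72, -5.4, -7.08]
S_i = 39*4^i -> [39, 156, 624, 2496, 9984]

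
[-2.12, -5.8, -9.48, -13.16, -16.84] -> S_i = -2.12 + -3.68*i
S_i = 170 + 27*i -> [170, 197, 224, 251, 278]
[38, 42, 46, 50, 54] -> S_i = 38 + 4*i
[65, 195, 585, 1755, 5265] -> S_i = 65*3^i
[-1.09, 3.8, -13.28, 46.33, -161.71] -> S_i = -1.09*(-3.49)^i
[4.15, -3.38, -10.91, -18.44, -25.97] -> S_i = 4.15 + -7.53*i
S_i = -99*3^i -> [-99, -297, -891, -2673, -8019]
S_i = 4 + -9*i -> [4, -5, -14, -23, -32]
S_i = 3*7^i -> [3, 21, 147, 1029, 7203]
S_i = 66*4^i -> [66, 264, 1056, 4224, 16896]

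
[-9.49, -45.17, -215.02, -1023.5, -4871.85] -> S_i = -9.49*4.76^i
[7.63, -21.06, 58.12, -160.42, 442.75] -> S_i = 7.63*(-2.76)^i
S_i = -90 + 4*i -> [-90, -86, -82, -78, -74]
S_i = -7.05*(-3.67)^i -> [-7.05, 25.87, -94.96, 348.49, -1278.95]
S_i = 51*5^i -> [51, 255, 1275, 6375, 31875]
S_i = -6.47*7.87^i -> [-6.47, -50.92, -400.73, -3153.76, -24820.08]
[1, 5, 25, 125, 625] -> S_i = 1*5^i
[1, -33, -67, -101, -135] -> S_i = 1 + -34*i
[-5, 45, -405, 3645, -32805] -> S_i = -5*-9^i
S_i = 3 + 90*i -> [3, 93, 183, 273, 363]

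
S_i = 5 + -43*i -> [5, -38, -81, -124, -167]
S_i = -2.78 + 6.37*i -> [-2.78, 3.59, 9.96, 16.33, 22.7]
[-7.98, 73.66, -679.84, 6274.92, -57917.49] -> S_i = -7.98*(-9.23)^i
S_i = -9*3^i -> [-9, -27, -81, -243, -729]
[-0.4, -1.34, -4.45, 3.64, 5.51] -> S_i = Random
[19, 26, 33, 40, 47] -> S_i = 19 + 7*i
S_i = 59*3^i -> [59, 177, 531, 1593, 4779]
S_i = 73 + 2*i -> [73, 75, 77, 79, 81]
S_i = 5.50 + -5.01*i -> [5.5, 0.49, -4.52, -9.53, -14.54]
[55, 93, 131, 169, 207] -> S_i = 55 + 38*i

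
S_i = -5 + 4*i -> [-5, -1, 3, 7, 11]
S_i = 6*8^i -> [6, 48, 384, 3072, 24576]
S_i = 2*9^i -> [2, 18, 162, 1458, 13122]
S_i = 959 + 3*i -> [959, 962, 965, 968, 971]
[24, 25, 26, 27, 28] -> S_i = 24 + 1*i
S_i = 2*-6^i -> [2, -12, 72, -432, 2592]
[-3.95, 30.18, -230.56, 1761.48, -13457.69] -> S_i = -3.95*(-7.64)^i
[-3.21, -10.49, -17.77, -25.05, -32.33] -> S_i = -3.21 + -7.28*i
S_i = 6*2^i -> [6, 12, 24, 48, 96]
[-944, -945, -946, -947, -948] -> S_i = -944 + -1*i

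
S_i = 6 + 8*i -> [6, 14, 22, 30, 38]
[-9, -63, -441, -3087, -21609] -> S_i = -9*7^i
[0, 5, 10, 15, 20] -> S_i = 0 + 5*i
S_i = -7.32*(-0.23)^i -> [-7.32, 1.68, -0.39, 0.09, -0.02]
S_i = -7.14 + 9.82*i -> [-7.14, 2.68, 12.5, 22.32, 32.14]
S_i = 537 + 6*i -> [537, 543, 549, 555, 561]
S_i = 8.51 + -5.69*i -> [8.51, 2.82, -2.87, -8.56, -14.25]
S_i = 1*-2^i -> [1, -2, 4, -8, 16]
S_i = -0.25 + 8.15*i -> [-0.25, 7.9, 16.05, 24.2, 32.35]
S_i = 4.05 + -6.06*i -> [4.05, -2.01, -8.07, -14.13, -20.19]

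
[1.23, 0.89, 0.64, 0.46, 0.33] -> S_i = 1.23*0.72^i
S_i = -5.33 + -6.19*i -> [-5.33, -11.52, -17.71, -23.9, -30.09]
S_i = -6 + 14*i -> [-6, 8, 22, 36, 50]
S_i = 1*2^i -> [1, 2, 4, 8, 16]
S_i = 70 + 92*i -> [70, 162, 254, 346, 438]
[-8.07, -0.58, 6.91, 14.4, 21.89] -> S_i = -8.07 + 7.49*i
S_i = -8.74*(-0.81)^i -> [-8.74, 7.08, -5.73, 4.64, -3.76]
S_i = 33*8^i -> [33, 264, 2112, 16896, 135168]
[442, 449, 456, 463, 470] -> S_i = 442 + 7*i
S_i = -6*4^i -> [-6, -24, -96, -384, -1536]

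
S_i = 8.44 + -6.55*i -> [8.44, 1.89, -4.66, -11.21, -17.76]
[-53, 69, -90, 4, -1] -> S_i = Random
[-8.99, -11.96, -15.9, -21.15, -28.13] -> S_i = -8.99*1.33^i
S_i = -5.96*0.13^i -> [-5.96, -0.77, -0.1, -0.01, -0.0]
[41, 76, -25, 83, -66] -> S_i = Random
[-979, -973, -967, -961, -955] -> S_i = -979 + 6*i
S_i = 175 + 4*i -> [175, 179, 183, 187, 191]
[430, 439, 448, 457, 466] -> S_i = 430 + 9*i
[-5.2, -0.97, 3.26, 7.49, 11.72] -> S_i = -5.20 + 4.23*i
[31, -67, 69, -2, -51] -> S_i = Random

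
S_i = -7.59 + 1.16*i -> [-7.59, -6.43, -5.27, -4.11, -2.95]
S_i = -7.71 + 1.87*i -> [-7.71, -5.84, -3.97, -2.1, -0.23]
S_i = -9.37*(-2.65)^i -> [-9.37, 24.83, -65.8, 174.37, -462.09]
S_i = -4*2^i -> [-4, -8, -16, -32, -64]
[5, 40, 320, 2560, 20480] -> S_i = 5*8^i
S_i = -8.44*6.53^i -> [-8.44, -55.11, -359.89, -2350.08, -15346.0]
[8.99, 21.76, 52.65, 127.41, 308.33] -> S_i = 8.99*2.42^i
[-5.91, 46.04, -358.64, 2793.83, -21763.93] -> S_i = -5.91*(-7.79)^i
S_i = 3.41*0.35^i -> [3.41, 1.19, 0.42, 0.15, 0.05]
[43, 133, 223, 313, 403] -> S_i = 43 + 90*i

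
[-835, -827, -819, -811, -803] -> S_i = -835 + 8*i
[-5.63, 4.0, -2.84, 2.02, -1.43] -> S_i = -5.63*(-0.71)^i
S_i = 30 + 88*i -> [30, 118, 206, 294, 382]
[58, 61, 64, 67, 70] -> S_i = 58 + 3*i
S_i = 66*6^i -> [66, 396, 2376, 14256, 85536]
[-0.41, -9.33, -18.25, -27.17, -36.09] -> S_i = -0.41 + -8.92*i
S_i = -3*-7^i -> [-3, 21, -147, 1029, -7203]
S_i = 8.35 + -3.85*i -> [8.35, 4.5, 0.65, -3.2, -7.05]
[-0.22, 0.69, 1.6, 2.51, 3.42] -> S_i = -0.22 + 0.91*i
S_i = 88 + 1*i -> [88, 89, 90, 91, 92]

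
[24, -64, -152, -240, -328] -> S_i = 24 + -88*i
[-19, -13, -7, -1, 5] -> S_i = -19 + 6*i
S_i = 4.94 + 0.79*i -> [4.94, 5.73, 6.52, 7.31, 8.1]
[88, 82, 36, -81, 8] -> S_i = Random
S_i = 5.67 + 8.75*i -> [5.67, 14.42, 23.17, 31.92, 40.67]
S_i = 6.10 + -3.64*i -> [6.1, 2.46, -1.18, -4.82, -8.46]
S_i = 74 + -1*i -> [74, 73, 72, 71, 70]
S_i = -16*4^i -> [-16, -64, -256, -1024, -4096]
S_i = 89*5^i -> [89, 445, 2225, 11125, 55625]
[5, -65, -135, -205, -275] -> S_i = 5 + -70*i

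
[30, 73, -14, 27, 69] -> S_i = Random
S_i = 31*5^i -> [31, 155, 775, 3875, 19375]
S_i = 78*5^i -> [78, 390, 1950, 9750, 48750]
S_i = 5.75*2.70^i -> [5.75, 15.52, 41.92, 113.18, 305.58]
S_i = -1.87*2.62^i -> [-1.87, -4.9, -12.84, -33.63, -88.11]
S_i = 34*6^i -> [34, 204, 1224, 7344, 44064]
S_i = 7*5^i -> [7, 35, 175, 875, 4375]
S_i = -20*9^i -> [-20, -180, -1620, -14580, -131220]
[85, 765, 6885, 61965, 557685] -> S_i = 85*9^i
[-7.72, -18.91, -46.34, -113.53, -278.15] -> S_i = -7.72*2.45^i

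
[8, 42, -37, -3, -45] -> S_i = Random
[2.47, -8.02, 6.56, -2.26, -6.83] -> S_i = Random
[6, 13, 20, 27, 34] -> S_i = 6 + 7*i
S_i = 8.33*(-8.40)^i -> [8.33, -69.97, 587.76, -4937.22, 41472.68]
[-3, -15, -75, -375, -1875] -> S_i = -3*5^i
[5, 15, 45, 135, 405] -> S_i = 5*3^i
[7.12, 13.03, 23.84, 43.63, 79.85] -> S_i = 7.12*1.83^i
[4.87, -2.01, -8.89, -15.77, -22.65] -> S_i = 4.87 + -6.88*i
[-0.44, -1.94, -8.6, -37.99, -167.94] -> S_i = -0.44*4.42^i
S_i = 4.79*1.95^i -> [4.79, 9.34, 18.21, 35.52, 69.26]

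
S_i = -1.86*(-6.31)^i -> [-1.86, 11.74, -74.06, 467.31, -2948.7]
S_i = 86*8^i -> [86, 688, 5504, 44032, 352256]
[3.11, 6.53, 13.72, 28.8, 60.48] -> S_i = 3.11*2.10^i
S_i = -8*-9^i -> [-8, 72, -648, 5832, -52488]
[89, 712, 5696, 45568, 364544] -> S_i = 89*8^i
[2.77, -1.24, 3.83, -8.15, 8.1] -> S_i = Random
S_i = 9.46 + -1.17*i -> [9.46, 8.29, 7.12, 5.95, 4.78]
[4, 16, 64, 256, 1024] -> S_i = 4*4^i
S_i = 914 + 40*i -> [914, 954, 994, 1034, 1074]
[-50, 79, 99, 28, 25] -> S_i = Random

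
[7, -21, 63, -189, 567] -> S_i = 7*-3^i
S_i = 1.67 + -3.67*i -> [1.67, -2.0, -5.67, -9.34, -13.01]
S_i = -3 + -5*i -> [-3, -8, -13, -18, -23]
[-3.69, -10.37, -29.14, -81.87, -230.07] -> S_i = -3.69*2.81^i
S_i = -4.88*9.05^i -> [-4.88, -44.16, -399.68, -3617.14, -32735.14]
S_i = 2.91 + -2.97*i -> [2.91, -0.06, -3.03, -6.0, -8.97]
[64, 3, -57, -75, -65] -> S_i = Random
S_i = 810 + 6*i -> [810, 816, 822, 828, 834]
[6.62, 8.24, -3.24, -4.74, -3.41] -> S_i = Random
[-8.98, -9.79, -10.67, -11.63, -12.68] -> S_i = -8.98*1.09^i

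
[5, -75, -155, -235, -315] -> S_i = 5 + -80*i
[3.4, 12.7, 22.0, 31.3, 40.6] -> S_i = 3.40 + 9.30*i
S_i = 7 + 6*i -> [7, 13, 19, 25, 31]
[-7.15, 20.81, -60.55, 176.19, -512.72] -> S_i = -7.15*(-2.91)^i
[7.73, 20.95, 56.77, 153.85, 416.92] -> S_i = 7.73*2.71^i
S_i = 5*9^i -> [5, 45, 405, 3645, 32805]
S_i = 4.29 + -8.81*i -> [4.29, -4.52, -13.33, -22.14, -30.95]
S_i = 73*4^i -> [73, 292, 1168, 4672, 18688]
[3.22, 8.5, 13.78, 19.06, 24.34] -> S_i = 3.22 + 5.28*i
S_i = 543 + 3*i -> [543, 546, 549, 552, 555]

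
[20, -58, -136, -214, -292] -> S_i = 20 + -78*i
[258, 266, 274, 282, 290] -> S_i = 258 + 8*i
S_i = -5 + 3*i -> [-5, -2, 1, 4, 7]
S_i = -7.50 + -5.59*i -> [-7.5, -13.09, -18.68, -24.27, -29.86]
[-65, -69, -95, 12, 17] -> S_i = Random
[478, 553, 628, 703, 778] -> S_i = 478 + 75*i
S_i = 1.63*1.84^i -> [1.63, 3.0, 5.52, 10.15, 18.68]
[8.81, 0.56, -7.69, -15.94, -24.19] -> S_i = 8.81 + -8.25*i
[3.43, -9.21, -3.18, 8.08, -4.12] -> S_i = Random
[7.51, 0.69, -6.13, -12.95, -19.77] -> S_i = 7.51 + -6.82*i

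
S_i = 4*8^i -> [4, 32, 256, 2048, 16384]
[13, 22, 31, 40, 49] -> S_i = 13 + 9*i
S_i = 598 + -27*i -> [598, 571, 544, 517, 490]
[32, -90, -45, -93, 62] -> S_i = Random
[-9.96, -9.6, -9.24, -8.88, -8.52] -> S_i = -9.96 + 0.36*i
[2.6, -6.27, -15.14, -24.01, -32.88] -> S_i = 2.60 + -8.87*i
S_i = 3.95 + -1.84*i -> [3.95, 2.11, 0.27, -1.57, -3.41]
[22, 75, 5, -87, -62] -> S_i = Random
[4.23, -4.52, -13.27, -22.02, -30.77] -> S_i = 4.23 + -8.75*i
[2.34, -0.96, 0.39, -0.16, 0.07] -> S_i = 2.34*(-0.41)^i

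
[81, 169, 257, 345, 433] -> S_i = 81 + 88*i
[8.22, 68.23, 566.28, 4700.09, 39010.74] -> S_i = 8.22*8.30^i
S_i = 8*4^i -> [8, 32, 128, 512, 2048]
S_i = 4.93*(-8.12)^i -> [4.93, -40.03, 325.06, -2639.46, 21432.41]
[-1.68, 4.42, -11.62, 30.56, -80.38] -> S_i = -1.68*(-2.63)^i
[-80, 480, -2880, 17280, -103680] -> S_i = -80*-6^i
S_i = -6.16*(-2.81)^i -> [-6.16, 17.31, -48.64, 136.68, -384.07]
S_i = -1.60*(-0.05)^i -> [-1.6, 0.08, -0.0, 0.0, -0.0]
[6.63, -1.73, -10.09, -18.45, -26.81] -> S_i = 6.63 + -8.36*i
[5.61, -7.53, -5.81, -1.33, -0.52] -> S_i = Random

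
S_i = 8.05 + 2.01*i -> [8.05, 10.06, 12.07, 14.08, 16.09]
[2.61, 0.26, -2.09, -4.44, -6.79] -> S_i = 2.61 + -2.35*i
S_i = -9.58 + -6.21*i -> [-9.58, -15.79, -22.0, -28.21, -34.42]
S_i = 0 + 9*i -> [0, 9, 18, 27, 36]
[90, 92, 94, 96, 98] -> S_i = 90 + 2*i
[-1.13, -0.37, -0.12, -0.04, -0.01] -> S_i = -1.13*0.33^i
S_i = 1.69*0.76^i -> [1.69, 1.28, 0.98, 0.74, 0.56]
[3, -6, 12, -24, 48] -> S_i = 3*-2^i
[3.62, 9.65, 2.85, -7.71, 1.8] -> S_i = Random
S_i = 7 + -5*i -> [7, 2, -3, -8, -13]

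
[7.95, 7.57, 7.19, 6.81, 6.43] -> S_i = 7.95 + -0.38*i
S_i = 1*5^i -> [1, 5, 25, 125, 625]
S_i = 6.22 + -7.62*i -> [6.22, -1.4, -9.02, -16.64, -24.26]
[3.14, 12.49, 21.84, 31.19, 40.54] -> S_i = 3.14 + 9.35*i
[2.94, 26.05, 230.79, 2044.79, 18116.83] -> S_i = 2.94*8.86^i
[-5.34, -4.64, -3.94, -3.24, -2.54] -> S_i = -5.34 + 0.70*i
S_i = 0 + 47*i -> [0, 47, 94, 141, 188]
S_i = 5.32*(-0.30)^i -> [5.32, -1.6, 0.48, -0.14, 0.04]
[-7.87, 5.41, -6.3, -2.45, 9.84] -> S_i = Random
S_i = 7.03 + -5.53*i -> [7.03, 1.5, -4.03, -9.56, -15.09]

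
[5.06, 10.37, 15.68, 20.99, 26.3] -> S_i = 5.06 + 5.31*i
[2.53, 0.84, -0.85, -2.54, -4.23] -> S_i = 2.53 + -1.69*i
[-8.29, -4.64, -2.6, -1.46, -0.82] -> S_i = -8.29*0.56^i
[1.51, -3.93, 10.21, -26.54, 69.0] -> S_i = 1.51*(-2.60)^i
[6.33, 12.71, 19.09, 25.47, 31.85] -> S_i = 6.33 + 6.38*i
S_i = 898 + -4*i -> [898, 894, 890, 886, 882]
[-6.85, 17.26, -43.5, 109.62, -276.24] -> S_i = -6.85*(-2.52)^i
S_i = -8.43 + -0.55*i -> [-8.43, -8.98, -9.53, -10.08, -10.63]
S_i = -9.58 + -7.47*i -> [-9.58, -17.05, -24.52, -31.99, -39.46]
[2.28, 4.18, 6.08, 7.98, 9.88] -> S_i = 2.28 + 1.90*i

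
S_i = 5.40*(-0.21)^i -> [5.4, -1.13, 0.24, -0.05, 0.01]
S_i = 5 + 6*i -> [5, 11, 17, 23, 29]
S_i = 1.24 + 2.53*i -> [1.24, 3.77, 6.3, 8.83, 11.36]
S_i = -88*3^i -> [-88, -264, -792, -2376, -7128]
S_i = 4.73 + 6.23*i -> [4.73, 10.96, 17.19, 23.42, 29.65]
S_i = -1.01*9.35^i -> [-1.01, -9.44, -88.3, -825.57, -7719.12]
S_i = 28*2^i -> [28, 56, 112, 224, 448]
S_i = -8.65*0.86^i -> [-8.65, -7.44, -6.4, -5.5, -4.73]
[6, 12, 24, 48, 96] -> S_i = 6*2^i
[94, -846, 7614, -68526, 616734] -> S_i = 94*-9^i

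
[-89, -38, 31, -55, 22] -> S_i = Random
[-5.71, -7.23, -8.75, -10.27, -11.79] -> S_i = -5.71 + -1.52*i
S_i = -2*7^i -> [-2, -14, -98, -686, -4802]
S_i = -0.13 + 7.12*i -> [-0.13, 6.99, 14.11, 21.23, 28.35]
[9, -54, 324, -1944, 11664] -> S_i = 9*-6^i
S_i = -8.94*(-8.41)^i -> [-8.94, 75.19, -632.31, 5317.72, -44722.03]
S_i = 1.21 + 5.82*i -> [1.21, 7.03, 12.85, 18.67, 24.49]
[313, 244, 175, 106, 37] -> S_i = 313 + -69*i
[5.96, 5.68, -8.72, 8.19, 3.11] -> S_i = Random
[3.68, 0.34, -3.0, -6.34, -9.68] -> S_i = 3.68 + -3.34*i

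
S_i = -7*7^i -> [-7, -49, -343, -2401, -16807]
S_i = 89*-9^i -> [89, -801, 7209, -64881, 583929]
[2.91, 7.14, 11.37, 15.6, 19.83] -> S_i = 2.91 + 4.23*i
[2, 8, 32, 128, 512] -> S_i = 2*4^i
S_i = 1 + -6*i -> [1, -5, -11, -17, -23]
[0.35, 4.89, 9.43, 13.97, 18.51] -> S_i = 0.35 + 4.54*i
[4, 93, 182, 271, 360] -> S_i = 4 + 89*i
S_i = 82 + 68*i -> [82, 150, 218, 286, 354]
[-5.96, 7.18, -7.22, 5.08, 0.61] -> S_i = Random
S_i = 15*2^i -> [15, 30, 60, 120, 240]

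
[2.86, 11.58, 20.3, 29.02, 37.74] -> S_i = 2.86 + 8.72*i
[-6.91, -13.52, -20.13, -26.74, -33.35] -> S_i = -6.91 + -6.61*i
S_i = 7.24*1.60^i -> [7.24, 11.58, 18.53, 29.66, 47.45]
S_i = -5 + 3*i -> [-5, -2, 1, 4, 7]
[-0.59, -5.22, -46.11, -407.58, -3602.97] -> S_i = -0.59*8.84^i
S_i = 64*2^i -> [64, 128, 256, 512, 1024]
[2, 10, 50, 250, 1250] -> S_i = 2*5^i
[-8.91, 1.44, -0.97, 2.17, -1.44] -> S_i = Random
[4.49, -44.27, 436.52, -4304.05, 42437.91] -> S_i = 4.49*(-9.86)^i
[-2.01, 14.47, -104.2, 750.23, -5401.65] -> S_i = -2.01*(-7.20)^i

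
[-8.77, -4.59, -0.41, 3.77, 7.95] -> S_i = -8.77 + 4.18*i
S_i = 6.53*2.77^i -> [6.53, 18.09, 50.1, 138.79, 384.44]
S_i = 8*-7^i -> [8, -56, 392, -2744, 19208]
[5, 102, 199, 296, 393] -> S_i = 5 + 97*i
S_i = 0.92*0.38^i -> [0.92, 0.35, 0.13, 0.05, 0.02]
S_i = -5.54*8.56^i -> [-5.54, -47.42, -405.94, -3474.81, -29744.37]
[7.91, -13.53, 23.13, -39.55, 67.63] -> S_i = 7.91*(-1.71)^i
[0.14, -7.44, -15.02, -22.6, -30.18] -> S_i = 0.14 + -7.58*i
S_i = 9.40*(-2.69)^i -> [9.4, -25.29, 68.02, -182.97, 492.19]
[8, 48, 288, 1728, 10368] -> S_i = 8*6^i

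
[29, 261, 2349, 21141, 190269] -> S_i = 29*9^i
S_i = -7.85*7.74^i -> [-7.85, -60.76, -470.27, -3639.93, -28173.03]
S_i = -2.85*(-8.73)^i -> [-2.85, 24.88, -217.21, 1896.22, -16553.96]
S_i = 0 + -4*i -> [0, -4, -8, -12, -16]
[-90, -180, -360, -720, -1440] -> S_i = -90*2^i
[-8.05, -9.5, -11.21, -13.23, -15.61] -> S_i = -8.05*1.18^i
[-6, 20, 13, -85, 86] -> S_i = Random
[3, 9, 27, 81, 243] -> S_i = 3*3^i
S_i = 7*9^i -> [7, 63, 567, 5103, 45927]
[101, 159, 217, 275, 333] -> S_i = 101 + 58*i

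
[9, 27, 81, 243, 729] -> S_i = 9*3^i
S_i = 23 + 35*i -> [23, 58, 93, 128, 163]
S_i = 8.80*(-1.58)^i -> [8.8, -13.9, 21.97, -34.71, 54.84]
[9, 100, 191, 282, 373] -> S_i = 9 + 91*i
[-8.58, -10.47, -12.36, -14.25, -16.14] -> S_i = -8.58 + -1.89*i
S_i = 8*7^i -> [8, 56, 392, 2744, 19208]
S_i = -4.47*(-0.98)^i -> [-4.47, 4.38, -4.29, 4.21, -4.12]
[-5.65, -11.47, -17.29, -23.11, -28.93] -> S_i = -5.65 + -5.82*i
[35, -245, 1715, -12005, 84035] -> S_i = 35*-7^i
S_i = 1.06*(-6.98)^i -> [1.06, -7.4, 51.64, -360.47, 2516.1]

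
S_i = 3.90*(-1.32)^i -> [3.9, -5.15, 6.8, -8.97, 11.84]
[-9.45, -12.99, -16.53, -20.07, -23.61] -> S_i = -9.45 + -3.54*i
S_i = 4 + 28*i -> [4, 32, 60, 88, 116]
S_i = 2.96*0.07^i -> [2.96, 0.21, 0.01, 0.0, 0.0]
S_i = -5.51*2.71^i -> [-5.51, -14.93, -40.47, -109.66, -297.19]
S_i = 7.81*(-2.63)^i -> [7.81, -20.54, 54.02, -142.08, 373.66]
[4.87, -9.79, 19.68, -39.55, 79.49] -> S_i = 4.87*(-2.01)^i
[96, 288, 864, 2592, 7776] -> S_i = 96*3^i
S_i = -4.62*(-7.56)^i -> [-4.62, 34.93, -264.05, 1996.22, -15091.39]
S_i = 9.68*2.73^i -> [9.68, 26.43, 72.14, 196.95, 537.68]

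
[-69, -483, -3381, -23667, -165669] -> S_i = -69*7^i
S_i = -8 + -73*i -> [-8, -81, -154, -227, -300]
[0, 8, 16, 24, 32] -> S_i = 0 + 8*i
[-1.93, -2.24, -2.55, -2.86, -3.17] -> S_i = -1.93 + -0.31*i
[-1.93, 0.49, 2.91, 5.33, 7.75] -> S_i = -1.93 + 2.42*i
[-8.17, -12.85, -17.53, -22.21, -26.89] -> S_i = -8.17 + -4.68*i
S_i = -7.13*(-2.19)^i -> [-7.13, 15.61, -34.2, 74.89, -164.01]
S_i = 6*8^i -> [6, 48, 384, 3072, 24576]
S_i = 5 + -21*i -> [5, -16, -37, -58, -79]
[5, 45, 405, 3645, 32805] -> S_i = 5*9^i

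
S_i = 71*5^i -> [71, 355, 1775, 8875, 44375]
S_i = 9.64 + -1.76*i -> [9.64, 7.88, 6.12, 4.36, 2.6]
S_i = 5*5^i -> [5, 25, 125, 625, 3125]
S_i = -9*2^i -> [-9, -18, -36, -72, -144]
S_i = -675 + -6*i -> [-675, -681, -687, -693, -699]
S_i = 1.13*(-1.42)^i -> [1.13, -1.6, 2.28, -3.24, 4.59]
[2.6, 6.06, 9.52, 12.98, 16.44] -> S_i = 2.60 + 3.46*i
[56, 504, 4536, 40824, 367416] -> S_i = 56*9^i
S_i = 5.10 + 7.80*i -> [5.1, 12.9, 20.7, 28.5, 36.3]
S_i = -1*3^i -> [-1, -3, -9, -27, -81]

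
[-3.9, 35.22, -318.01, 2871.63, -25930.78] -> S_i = -3.90*(-9.03)^i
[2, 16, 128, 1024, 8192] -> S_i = 2*8^i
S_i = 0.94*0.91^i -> [0.94, 0.86, 0.78, 0.71, 0.64]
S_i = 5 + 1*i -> [5, 6, 7, 8, 9]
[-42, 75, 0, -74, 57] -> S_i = Random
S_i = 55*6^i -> [55, 330, 1980, 11880, 71280]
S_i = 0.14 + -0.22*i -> [0.14, -0.08, -0.3, -0.52, -0.74]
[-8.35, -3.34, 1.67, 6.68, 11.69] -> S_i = -8.35 + 5.01*i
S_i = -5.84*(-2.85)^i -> [-5.84, 16.64, -47.44, 135.19, -385.29]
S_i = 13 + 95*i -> [13, 108, 203, 298, 393]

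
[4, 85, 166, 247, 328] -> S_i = 4 + 81*i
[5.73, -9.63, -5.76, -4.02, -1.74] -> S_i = Random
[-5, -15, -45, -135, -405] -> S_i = -5*3^i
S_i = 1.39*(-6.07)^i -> [1.39, -8.44, 51.21, -310.87, 1886.99]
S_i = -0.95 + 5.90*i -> [-0.95, 4.95, 10.85, 16.75, 22.65]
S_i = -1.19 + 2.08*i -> [-1.19, 0.89, 2.97, 5.05, 7.13]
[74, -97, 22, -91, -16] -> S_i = Random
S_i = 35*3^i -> [35, 105, 315, 945, 2835]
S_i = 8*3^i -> [8, 24, 72, 216, 648]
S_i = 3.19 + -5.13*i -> [3.19, -1.94, -7.07, -12.2, -17.33]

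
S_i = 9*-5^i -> [9, -45, 225, -1125, 5625]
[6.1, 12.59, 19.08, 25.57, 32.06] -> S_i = 6.10 + 6.49*i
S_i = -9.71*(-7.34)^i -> [-9.71, 71.27, -523.13, 3839.79, -28184.05]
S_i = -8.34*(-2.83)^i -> [-8.34, 23.6, -66.79, 189.03, -534.95]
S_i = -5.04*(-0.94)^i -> [-5.04, 4.74, -4.45, 4.19, -3.93]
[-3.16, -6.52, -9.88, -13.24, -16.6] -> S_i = -3.16 + -3.36*i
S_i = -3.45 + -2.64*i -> [-3.45, -6.09, -8.73, -11.37, -14.01]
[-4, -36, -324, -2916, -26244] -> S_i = -4*9^i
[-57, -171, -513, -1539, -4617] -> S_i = -57*3^i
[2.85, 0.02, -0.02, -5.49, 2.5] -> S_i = Random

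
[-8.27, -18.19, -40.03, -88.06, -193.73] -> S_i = -8.27*2.20^i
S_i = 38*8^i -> [38, 304, 2432, 19456, 155648]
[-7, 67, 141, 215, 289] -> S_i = -7 + 74*i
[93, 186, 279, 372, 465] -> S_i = 93 + 93*i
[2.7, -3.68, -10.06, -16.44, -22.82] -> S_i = 2.70 + -6.38*i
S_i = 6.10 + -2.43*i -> [6.1, 3.67, 1.24, -1.19, -3.62]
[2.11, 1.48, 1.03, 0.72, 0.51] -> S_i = 2.11*0.70^i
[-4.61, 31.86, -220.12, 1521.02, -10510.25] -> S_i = -4.61*(-6.91)^i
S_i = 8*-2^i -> [8, -16, 32, -64, 128]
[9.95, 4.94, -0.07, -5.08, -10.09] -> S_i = 9.95 + -5.01*i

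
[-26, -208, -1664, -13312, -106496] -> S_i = -26*8^i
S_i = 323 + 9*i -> [323, 332, 341, 350, 359]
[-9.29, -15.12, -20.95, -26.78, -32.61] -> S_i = -9.29 + -5.83*i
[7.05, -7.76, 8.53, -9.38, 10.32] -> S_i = 7.05*(-1.10)^i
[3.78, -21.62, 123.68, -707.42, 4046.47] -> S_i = 3.78*(-5.72)^i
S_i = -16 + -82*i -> [-16, -98, -180, -262, -344]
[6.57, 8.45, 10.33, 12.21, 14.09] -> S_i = 6.57 + 1.88*i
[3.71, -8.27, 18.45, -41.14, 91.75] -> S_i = 3.71*(-2.23)^i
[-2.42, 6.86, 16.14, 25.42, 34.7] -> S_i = -2.42 + 9.28*i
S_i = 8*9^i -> [8, 72, 648, 5832, 52488]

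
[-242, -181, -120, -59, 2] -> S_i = -242 + 61*i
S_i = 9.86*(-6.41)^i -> [9.86, -63.2, 405.13, -2596.87, 16645.97]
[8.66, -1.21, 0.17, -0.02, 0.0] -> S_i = 8.66*(-0.14)^i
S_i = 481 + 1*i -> [481, 482, 483, 484, 485]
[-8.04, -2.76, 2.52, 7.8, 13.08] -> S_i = -8.04 + 5.28*i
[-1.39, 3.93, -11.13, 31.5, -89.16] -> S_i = -1.39*(-2.83)^i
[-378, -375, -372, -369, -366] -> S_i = -378 + 3*i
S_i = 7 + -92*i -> [7, -85, -177, -269, -361]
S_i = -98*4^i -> [-98, -392, -1568, -6272, -25088]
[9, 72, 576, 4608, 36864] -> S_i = 9*8^i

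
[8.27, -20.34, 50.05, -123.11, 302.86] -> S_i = 8.27*(-2.46)^i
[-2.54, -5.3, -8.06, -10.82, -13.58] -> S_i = -2.54 + -2.76*i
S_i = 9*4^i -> [9, 36, 144, 576, 2304]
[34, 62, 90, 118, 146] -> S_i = 34 + 28*i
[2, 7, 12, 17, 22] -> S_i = 2 + 5*i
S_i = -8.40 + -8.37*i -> [-8.4, -16.77, -25.14, -33.51, -41.88]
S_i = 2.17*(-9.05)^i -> [2.17, -19.64, 177.73, -1608.44, 14556.4]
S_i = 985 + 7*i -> [985, 992, 999, 1006, 1013]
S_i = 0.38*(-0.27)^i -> [0.38, -0.1, 0.03, -0.01, 0.0]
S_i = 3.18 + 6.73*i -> [3.18, 9.91, 16.64, 23.37, 30.1]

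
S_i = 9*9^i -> [9, 81, 729, 6561, 59049]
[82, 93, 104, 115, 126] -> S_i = 82 + 11*i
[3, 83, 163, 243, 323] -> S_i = 3 + 80*i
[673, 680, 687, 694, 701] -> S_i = 673 + 7*i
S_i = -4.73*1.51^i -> [-4.73, -7.14, -10.78, -16.29, -24.59]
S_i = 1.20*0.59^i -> [1.2, 0.71, 0.42, 0.25, 0.15]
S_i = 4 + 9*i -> [4, 13, 22, 31, 40]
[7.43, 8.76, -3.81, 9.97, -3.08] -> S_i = Random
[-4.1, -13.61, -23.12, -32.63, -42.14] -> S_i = -4.10 + -9.51*i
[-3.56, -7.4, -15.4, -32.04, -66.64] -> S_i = -3.56*2.08^i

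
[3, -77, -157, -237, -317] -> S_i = 3 + -80*i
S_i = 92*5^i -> [92, 460, 2300, 11500, 57500]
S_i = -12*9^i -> [-12, -108, -972, -8748, -78732]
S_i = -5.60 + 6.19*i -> [-5.6, 0.59, 6.78, 12.97, 19.16]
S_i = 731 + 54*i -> [731, 785, 839, 893, 947]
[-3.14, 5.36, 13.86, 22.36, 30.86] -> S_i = -3.14 + 8.50*i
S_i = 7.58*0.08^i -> [7.58, 0.61, 0.05, 0.0, 0.0]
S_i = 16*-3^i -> [16, -48, 144, -432, 1296]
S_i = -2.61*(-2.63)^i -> [-2.61, 6.86, -18.05, 47.48, -124.87]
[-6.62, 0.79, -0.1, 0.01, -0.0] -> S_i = -6.62*(-0.12)^i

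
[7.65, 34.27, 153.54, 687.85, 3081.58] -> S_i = 7.65*4.48^i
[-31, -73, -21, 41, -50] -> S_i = Random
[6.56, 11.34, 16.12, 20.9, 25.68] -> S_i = 6.56 + 4.78*i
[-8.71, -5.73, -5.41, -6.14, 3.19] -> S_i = Random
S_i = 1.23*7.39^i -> [1.23, 9.09, 67.17, 496.41, 3668.45]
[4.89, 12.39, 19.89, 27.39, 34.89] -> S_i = 4.89 + 7.50*i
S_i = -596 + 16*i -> [-596, -580, -564, -548, -532]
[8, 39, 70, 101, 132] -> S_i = 8 + 31*i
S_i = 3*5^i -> [3, 15, 75, 375, 1875]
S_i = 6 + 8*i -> [6, 14, 22, 30, 38]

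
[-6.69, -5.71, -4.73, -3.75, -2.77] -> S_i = -6.69 + 0.98*i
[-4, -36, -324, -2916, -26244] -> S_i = -4*9^i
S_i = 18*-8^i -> [18, -144, 1152, -9216, 73728]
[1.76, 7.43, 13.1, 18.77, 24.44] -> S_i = 1.76 + 5.67*i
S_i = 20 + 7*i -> [20, 27, 34, 41, 48]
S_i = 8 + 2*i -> [8, 10, 12, 14, 16]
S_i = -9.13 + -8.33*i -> [-9.13, -17.46, -25.79, -34.12, -42.45]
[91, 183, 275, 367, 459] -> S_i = 91 + 92*i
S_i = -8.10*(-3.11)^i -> [-8.1, 25.19, -78.34, 243.65, -757.75]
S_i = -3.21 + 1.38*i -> [-3.21, -1.83, -0.45, 0.93, 2.31]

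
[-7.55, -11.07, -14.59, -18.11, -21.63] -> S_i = -7.55 + -3.52*i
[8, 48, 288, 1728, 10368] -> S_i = 8*6^i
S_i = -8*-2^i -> [-8, 16, -32, 64, -128]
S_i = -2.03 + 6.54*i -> [-2.03, 4.51, 11.05, 17.59, 24.13]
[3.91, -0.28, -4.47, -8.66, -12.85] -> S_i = 3.91 + -4.19*i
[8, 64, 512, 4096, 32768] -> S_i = 8*8^i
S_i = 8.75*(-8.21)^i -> [8.75, -71.84, 589.79, -4842.14, 39753.99]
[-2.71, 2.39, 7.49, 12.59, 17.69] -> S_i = -2.71 + 5.10*i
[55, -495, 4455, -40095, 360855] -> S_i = 55*-9^i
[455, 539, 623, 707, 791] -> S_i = 455 + 84*i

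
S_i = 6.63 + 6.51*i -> [6.63, 13.14, 19.65, 26.16, 32.67]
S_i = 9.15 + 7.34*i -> [9.15, 16.49, 23.83, 31.17, 38.51]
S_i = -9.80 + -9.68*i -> [-9.8, -19.48, -29.16, -38.84, -48.52]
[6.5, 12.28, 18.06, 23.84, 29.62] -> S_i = 6.50 + 5.78*i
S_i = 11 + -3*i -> [11, 8, 5, 2, -1]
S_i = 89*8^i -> [89, 712, 5696, 45568, 364544]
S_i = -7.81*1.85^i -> [-7.81, -14.45, -26.73, -49.45, -91.48]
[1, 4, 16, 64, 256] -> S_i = 1*4^i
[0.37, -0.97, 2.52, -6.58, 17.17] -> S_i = 0.37*(-2.61)^i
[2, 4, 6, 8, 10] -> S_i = 2 + 2*i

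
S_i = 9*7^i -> [9, 63, 441, 3087, 21609]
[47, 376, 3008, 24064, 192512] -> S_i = 47*8^i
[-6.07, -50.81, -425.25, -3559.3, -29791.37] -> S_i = -6.07*8.37^i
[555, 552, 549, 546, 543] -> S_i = 555 + -3*i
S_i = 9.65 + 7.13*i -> [9.65, 16.78, 23.91, 31.04, 38.17]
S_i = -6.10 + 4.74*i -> [-6.1, -1.36, 3.38, 8.12, 12.86]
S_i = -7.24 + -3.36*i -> [-7.24, -10.6, -13.96, -17.32, -20.68]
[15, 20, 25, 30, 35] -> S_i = 15 + 5*i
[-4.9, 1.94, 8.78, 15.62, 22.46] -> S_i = -4.90 + 6.84*i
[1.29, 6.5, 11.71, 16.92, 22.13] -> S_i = 1.29 + 5.21*i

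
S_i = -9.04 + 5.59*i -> [-9.04, -3.45, 2.14, 7.73, 13.32]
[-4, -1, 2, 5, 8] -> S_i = -4 + 3*i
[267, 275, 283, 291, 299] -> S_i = 267 + 8*i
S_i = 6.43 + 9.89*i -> [6.43, 16.32, 26.21, 36.1, 45.99]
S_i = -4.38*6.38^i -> [-4.38, -27.94, -178.29, -1137.46, -7257.0]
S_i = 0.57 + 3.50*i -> [0.57, 4.07, 7.57, 11.07, 14.57]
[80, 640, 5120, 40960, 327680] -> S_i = 80*8^i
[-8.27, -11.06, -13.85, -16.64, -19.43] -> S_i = -8.27 + -2.79*i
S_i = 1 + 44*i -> [1, 45, 89, 133, 177]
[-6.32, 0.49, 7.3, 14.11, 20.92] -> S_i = -6.32 + 6.81*i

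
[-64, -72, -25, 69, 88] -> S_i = Random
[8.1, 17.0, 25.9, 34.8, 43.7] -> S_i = 8.10 + 8.90*i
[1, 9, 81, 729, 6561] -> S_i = 1*9^i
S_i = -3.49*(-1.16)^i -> [-3.49, 4.05, -4.7, 5.45, -6.32]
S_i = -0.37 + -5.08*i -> [-0.37, -5.45, -10.53, -15.61, -20.69]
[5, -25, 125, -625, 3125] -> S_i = 5*-5^i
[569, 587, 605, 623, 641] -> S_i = 569 + 18*i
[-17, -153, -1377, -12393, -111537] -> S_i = -17*9^i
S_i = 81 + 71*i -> [81, 152, 223, 294, 365]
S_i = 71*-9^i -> [71, -639, 5751, -51759, 465831]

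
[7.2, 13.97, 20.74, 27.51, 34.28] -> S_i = 7.20 + 6.77*i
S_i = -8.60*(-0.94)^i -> [-8.6, 8.08, -7.6, 7.14, -6.71]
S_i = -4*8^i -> [-4, -32, -256, -2048, -16384]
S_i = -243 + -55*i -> [-243, -298, -353, -408, -463]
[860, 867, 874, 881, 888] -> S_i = 860 + 7*i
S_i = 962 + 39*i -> [962, 1001, 1040, 1079, 1118]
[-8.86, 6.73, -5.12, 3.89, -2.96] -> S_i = -8.86*(-0.76)^i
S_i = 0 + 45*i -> [0, 45, 90, 135, 180]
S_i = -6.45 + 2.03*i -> [-6.45, -4.42, -2.39, -0.36, 1.67]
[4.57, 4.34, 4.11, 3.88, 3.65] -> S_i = 4.57 + -0.23*i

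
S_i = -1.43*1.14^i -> [-1.43, -1.63, -1.86, -2.12, -2.42]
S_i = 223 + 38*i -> [223, 261, 299, 337, 375]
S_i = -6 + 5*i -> [-6, -1, 4, 9, 14]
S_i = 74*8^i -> [74, 592, 4736, 37888, 303104]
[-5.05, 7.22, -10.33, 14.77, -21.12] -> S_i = -5.05*(-1.43)^i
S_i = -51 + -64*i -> [-51, -115, -179, -243, -307]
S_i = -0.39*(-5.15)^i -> [-0.39, 2.01, -10.34, 53.27, -274.34]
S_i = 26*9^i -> [26, 234, 2106, 18954, 170586]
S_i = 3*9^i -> [3, 27, 243, 2187, 19683]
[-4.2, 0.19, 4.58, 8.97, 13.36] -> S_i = -4.20 + 4.39*i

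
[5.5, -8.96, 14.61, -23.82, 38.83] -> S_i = 5.50*(-1.63)^i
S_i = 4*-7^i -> [4, -28, 196, -1372, 9604]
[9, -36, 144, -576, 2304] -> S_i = 9*-4^i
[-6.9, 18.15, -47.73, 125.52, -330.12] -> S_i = -6.90*(-2.63)^i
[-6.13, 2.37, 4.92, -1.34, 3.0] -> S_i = Random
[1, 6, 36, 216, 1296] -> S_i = 1*6^i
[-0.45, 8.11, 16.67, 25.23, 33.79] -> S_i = -0.45 + 8.56*i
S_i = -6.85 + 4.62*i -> [-6.85, -2.23, 2.39, 7.01, 11.63]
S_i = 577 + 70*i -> [577, 647, 717, 787, 857]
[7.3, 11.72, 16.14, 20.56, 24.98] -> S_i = 7.30 + 4.42*i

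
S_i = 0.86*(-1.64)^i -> [0.86, -1.41, 2.31, -3.79, 6.22]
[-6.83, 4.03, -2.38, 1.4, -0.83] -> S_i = -6.83*(-0.59)^i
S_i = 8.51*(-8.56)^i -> [8.51, -72.85, 623.56, -5337.66, 45690.36]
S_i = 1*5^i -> [1, 5, 25, 125, 625]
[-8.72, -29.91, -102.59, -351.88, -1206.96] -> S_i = -8.72*3.43^i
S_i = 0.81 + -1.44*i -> [0.81, -0.63, -2.07, -3.51, -4.95]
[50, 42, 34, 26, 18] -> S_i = 50 + -8*i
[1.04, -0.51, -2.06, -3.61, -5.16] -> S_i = 1.04 + -1.55*i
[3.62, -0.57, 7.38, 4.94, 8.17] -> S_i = Random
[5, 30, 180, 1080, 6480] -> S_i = 5*6^i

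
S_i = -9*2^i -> [-9, -18, -36, -72, -144]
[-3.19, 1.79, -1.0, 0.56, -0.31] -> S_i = -3.19*(-0.56)^i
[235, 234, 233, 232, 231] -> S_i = 235 + -1*i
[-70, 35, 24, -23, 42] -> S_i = Random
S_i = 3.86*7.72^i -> [3.86, 29.8, 230.05, 1775.98, 13710.6]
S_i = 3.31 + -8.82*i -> [3.31, -5.51, -14.33, -23.15, -31.97]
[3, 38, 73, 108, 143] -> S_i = 3 + 35*i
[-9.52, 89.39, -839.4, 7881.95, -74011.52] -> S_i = -9.52*(-9.39)^i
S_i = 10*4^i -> [10, 40, 160, 640, 2560]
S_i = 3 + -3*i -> [3, 0, -3, -6, -9]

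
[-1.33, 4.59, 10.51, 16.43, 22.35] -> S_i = -1.33 + 5.92*i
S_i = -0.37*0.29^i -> [-0.37, -0.11, -0.03, -0.01, -0.0]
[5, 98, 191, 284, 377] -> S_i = 5 + 93*i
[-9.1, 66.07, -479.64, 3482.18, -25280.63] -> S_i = -9.10*(-7.26)^i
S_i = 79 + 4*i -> [79, 83, 87, 91, 95]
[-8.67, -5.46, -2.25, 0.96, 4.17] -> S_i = -8.67 + 3.21*i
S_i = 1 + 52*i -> [1, 53, 105, 157, 209]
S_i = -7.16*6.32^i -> [-7.16, -45.25, -285.99, -1807.44, -11423.03]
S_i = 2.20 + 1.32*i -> [2.2, 3.52, 4.84, 6.16, 7.48]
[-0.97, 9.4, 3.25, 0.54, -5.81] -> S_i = Random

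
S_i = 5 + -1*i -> [5, 4, 3, 2, 1]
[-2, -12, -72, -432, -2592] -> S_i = -2*6^i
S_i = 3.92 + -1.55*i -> [3.92, 2.37, 0.82, -0.73, -2.28]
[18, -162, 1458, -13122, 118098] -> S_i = 18*-9^i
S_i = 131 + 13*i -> [131, 144, 157, 170, 183]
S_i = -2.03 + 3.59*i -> [-2.03, 1.56, 5.15, 8.74, 12.33]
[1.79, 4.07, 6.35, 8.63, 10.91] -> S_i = 1.79 + 2.28*i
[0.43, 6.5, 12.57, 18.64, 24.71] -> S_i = 0.43 + 6.07*i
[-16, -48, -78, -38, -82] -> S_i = Random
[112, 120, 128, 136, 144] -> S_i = 112 + 8*i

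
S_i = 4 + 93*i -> [4, 97, 190, 283, 376]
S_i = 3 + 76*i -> [3, 79, 155, 231, 307]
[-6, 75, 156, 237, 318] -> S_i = -6 + 81*i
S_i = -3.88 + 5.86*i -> [-3.88, 1.98, 7.84, 13.7, 19.56]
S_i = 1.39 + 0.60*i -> [1.39, 1.99, 2.59, 3.19, 3.79]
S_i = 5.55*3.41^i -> [5.55, 18.93, 64.54, 220.07, 750.43]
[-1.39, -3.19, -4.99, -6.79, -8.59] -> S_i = -1.39 + -1.80*i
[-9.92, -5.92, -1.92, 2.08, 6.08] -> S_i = -9.92 + 4.00*i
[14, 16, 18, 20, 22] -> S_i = 14 + 2*i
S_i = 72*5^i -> [72, 360, 1800, 9000, 45000]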